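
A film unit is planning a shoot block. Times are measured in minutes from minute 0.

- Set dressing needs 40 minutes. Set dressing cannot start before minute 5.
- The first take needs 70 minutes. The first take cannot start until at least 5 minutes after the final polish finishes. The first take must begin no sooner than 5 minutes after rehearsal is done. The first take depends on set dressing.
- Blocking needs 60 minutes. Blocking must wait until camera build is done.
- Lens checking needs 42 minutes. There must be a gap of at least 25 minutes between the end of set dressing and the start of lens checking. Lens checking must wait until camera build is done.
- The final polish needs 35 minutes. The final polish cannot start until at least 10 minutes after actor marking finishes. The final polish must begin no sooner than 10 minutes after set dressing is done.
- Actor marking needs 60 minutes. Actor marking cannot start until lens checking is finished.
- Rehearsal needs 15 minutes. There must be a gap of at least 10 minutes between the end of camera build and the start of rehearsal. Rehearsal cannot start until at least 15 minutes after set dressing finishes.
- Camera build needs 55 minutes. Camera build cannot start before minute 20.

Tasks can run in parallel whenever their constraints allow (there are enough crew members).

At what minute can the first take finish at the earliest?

Camera build waits on its own release at minute 20, so it starts at minute 20 and finishes at 20 + 55 = minute 75.
After its own release at minute 5, set dressing can start at minute 5 and finishes at minute 45.
For rehearsal: camera build (finishes minute 75, plus 10-minute gap → minute 85); set dressing (finishes minute 45, plus 15-minute gap → minute 60). Taking the maximum gives a start of minute 85, and it finishes at 85 + 15 = minute 100.
For lens checking: set dressing (finishes minute 45, plus 25-minute gap → minute 70); camera build (finishes minute 75). Taking the maximum gives a start of minute 75, and it finishes at 75 + 42 = minute 117.
After lens checking (finishes minute 117), actor marking can start at minute 117 and finishes at minute 177.
The final polish cannot start until actor marking (finishes minute 177, plus 10-minute gap → minute 187); set dressing (finishes minute 45, plus 10-minute gap → minute 55). The controlling bound is minute 187, so the final polish finishes at 187 + 35 = minute 222.
The first take needs all of the final polish (finishes minute 222, plus 5-minute gap → minute 227); rehearsal (finishes minute 100, plus 5-minute gap → minute 105); set dressing (finishes minute 45). That puts its earliest start at minute 227; it finishes at 227 + 70 = minute 297.

297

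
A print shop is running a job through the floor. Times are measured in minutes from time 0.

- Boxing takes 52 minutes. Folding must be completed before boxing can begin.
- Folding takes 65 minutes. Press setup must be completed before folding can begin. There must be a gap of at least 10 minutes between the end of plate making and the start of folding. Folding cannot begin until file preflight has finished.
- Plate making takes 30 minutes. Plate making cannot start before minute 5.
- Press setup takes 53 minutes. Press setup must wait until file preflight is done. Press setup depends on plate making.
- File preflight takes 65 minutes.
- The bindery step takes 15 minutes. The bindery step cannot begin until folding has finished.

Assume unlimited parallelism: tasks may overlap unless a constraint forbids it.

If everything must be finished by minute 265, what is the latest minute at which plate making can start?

65

To finish by minute 265, the bindery step (duration 15) must start no later than minute 250.
To finish by minute 265, boxing (duration 52) must start no later than minute 213.
Folding feeds the bindery step (must start by minute 250); boxing (must start by minute 213). Taking the minimum, folding must finish by minute 213 and start by 213 − 65 = minute 148.
Press setup has to be done before folding (must start by minute 148). That means finishing by minute 148, i.e. starting by 148 − 53 = minute 95.
Plate making feeds press setup (must start by minute 95); folding (must start by minute 148, minus 10-minute gap → minute 138). Taking the minimum, plate making must finish by minute 95 and start by 95 − 30 = minute 65.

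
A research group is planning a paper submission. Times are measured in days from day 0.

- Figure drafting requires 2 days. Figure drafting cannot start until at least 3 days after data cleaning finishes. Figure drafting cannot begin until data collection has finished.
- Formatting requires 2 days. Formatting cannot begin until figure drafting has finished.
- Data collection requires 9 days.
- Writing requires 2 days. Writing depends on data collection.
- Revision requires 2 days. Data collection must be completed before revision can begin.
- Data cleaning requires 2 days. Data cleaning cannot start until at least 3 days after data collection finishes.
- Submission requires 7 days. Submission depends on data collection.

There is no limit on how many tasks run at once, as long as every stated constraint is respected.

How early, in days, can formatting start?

Data collection can start immediately at day 0; it finishes at day 9.
Data cleaning waits on data collection (finishes day 9, plus 3-day gap → day 12), so it starts at day 12 and finishes at 12 + 2 = day 14.
For figure drafting: data cleaning (finishes day 14, plus 3-day gap → day 17); data collection (finishes day 9). Taking the maximum gives a start of day 17, and it finishes at 17 + 2 = day 19.
Formatting waits on figure drafting (finishes day 19), so the earliest it can start is day 19.

19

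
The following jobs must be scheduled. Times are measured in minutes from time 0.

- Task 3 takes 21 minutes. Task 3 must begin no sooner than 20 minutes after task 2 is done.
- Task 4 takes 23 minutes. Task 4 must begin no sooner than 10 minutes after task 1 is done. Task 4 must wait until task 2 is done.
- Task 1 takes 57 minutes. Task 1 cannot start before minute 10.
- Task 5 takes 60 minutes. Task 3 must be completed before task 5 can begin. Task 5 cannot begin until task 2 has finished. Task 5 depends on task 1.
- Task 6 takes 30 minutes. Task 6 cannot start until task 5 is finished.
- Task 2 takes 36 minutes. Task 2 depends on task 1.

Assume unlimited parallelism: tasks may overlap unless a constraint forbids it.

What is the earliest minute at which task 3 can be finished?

Task 1 waits on its own release at minute 10, so it starts at minute 10 and finishes at 10 + 57 = minute 67.
After task 1 (finishes minute 67), task 2 can start at minute 67 and finishes at minute 103.
Task 3 waits on task 2 (finishes minute 103, plus 20-minute gap → minute 123), so it starts at minute 123 and finishes at 123 + 21 = minute 144.

144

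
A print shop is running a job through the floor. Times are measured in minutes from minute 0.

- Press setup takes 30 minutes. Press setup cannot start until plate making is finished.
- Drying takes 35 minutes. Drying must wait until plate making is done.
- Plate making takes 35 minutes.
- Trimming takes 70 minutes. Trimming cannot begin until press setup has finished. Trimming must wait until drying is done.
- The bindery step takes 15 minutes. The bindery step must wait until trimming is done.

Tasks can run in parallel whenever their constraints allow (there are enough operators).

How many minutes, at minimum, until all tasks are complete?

Plate making can start immediately at minute 0; it finishes at minute 35.
After plate making (finishes minute 35), drying can start at minute 35 and finishes at minute 70.
Press setup cannot begin until plate making (finishes minute 35). It runs from minute 35 to 35 + 30 = minute 65.
Trimming needs all of press setup (finishes minute 65); drying (finishes minute 70). That puts its earliest start at minute 70; it finishes at 70 + 70 = minute 140.
The bindery step waits on trimming (finishes minute 140), so it starts at minute 140 and finishes at 140 + 15 = minute 155.
All tasks are finished once the last one completes. Finish times: Plate making at 35, Press setup at 65, Drying at 70, Trimming at 140, The bindery step at 155. The latest is minute 155.

155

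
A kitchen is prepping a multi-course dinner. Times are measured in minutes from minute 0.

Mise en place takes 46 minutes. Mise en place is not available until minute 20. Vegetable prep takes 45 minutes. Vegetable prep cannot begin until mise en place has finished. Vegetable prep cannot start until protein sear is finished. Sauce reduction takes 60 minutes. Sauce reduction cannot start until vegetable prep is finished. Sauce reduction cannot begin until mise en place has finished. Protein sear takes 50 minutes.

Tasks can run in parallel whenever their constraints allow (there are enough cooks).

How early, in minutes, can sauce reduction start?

Protein sear has no prerequisites, so it starts at minute 0 and finishes at minute 50.
Mise en place waits on its own release at minute 20, so it starts at minute 20 and finishes at 20 + 46 = minute 66.
Vegetable prep cannot start until mise en place (finishes minute 66); protein sear (finishes minute 50). The controlling bound is minute 66, so vegetable prep finishes at 66 + 45 = minute 111.
Sauce reduction waits on vegetable prep (finishes minute 111); mise en place (finishes minute 66). The latest of these is minute 111, which is the earliest sauce reduction can start.

111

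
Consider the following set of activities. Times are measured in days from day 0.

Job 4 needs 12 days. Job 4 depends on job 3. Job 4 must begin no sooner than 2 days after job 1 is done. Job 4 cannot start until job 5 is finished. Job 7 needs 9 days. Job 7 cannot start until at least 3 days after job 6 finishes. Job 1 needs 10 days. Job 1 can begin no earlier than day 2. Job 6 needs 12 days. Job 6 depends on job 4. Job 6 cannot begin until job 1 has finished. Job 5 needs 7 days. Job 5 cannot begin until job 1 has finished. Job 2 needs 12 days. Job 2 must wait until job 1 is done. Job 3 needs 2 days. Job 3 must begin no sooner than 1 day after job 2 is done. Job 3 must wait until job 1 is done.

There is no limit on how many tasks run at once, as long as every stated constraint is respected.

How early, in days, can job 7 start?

Job 1 waits on its own release at day 2, so it starts at day 2 and finishes at 2 + 10 = day 12.
After job 1 (finishes day 12), job 5 can start at day 12 and finishes at day 19.
After job 1 (finishes day 12), job 2 can start at day 12 and finishes at day 24.
Job 3 cannot start until job 2 (finishes day 24, plus 1-day gap → day 25); job 1 (finishes day 12). The controlling bound is day 25, so job 3 finishes at 25 + 2 = day 27.
Job 4 needs all of job 3 (finishes day 27); job 1 (finishes day 12, plus 2-day gap → day 14); job 5 (finishes day 19). That puts its earliest start at day 27; it finishes at 27 + 12 = day 39.
Job 6 cannot start until job 4 (finishes day 39); job 1 (finishes day 12). The controlling bound is day 39, so job 6 finishes at 39 + 12 = day 51.
Job 7 waits on job 6 (finishes day 51, plus 3-day gap → day 54), so the earliest it can start is day 54.

54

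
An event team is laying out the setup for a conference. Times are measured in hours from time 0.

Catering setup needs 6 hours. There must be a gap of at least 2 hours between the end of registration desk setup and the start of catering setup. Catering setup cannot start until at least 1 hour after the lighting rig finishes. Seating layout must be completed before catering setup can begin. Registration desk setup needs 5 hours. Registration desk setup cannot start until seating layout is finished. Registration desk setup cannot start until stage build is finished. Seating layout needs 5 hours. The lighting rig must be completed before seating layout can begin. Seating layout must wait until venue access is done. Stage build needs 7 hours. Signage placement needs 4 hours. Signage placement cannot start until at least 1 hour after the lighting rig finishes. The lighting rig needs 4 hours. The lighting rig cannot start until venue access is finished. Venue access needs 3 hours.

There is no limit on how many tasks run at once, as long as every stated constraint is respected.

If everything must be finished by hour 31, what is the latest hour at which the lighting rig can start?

Catering setup has no dependents, so it just needs to finish by hour 31. Starting by 31 − 6 = hour 25 achieves that.
Registration desk setup has to be done before catering setup (must start by hour 25, minus 2-hour gap → hour 23). That means finishing by hour 23, i.e. starting by 23 − 5 = hour 18.
For seating layout: registration desk setup (must start by hour 18); catering setup (must start by hour 25). The most restrictive is hour 18; with a 5-hour duration, seating layout must start by hour 13.
Nothing follows signage placement; the deadline of hour 31 is its only limit. It must start by 31 − 4 = hour 27.
The lighting rig has several dependents: seating layout (must start by hour 13); signage placement (must start by hour 27, minus 1-hour gap → hour 26); catering setup (must start by hour 25, minus 1-hour gap → hour 24). The earliest of those limits is hour 13, so the lighting rig must start by 13 − 4 = hour 9.

9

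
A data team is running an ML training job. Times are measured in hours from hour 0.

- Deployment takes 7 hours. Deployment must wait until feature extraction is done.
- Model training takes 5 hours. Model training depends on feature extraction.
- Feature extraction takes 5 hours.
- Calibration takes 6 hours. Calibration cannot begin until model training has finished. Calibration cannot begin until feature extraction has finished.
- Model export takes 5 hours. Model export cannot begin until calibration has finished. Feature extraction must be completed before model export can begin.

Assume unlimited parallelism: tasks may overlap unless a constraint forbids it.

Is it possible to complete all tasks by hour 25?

Nothing blocks feature extraction, so it runs from hour 0 to hour 5.
After feature extraction (finishes hour 5), deployment can start at hour 5 and finishes at hour 12.
Model training cannot begin until feature extraction (finishes hour 5). It runs from hour 5 to 5 + 5 = hour 10.
Calibration has to wait for model training (finishes hour 10); feature extraction (finishes hour 5). The latest of these is hour 10, so calibration runs hour 10 to 10 + 6 = hour 16.
Model export cannot start until calibration (finishes hour 16); feature extraction (finishes hour 5). The controlling bound is hour 16, so model export finishes at 16 + 5 = hour 21.
Every task is finished by hour 21, which is no later than the deadline of 25, so the schedule is feasible.

Yes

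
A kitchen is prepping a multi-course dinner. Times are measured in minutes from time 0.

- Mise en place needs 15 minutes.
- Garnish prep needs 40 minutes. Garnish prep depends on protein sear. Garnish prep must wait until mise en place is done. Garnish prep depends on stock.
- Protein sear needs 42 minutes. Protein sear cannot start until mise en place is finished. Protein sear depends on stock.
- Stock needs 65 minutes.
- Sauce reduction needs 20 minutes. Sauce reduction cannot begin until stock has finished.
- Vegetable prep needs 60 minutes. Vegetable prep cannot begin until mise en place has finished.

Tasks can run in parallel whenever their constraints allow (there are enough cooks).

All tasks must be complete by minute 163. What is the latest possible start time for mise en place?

To finish by minute 163, garnish prep (duration 40) must start no later than minute 123.
Protein sear has to be done before garnish prep (must start by minute 123). That means finishing by minute 123, i.e. starting by 123 − 42 = minute 81.
Vegetable prep must finish by minute 163; it takes 60 minutes, so it must start by 163 − 60 = minute 103.
Mise en place feeds protein sear (must start by minute 81); vegetable prep (must start by minute 103); garnish prep (must start by minute 123). Taking the minimum, mise en place must finish by minute 81 and start by 81 − 15 = minute 66.

66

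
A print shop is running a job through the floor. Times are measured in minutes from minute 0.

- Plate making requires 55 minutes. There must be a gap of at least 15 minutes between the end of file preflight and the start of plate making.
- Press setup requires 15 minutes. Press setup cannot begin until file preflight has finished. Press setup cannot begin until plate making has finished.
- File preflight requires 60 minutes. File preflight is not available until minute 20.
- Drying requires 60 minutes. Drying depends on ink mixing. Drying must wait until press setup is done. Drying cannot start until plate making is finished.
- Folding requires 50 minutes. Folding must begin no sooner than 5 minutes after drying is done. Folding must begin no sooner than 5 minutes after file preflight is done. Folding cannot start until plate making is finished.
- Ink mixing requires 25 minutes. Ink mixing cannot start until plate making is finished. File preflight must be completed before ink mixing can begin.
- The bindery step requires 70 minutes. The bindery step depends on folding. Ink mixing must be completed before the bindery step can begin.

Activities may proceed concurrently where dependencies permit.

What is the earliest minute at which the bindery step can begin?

After its own release at minute 20, file preflight can start at minute 20 and finishes at minute 80.
After file preflight (finishes minute 80, plus 15-minute gap → minute 95), plate making can start at minute 95 and finishes at minute 150.
Press setup cannot start until file preflight (finishes minute 80); plate making (finishes minute 150). The controlling bound is minute 150, so press setup finishes at 150 + 15 = minute 165.
Ink mixing cannot start until plate making (finishes minute 150); file preflight (finishes minute 80). The controlling bound is minute 150, so ink mixing finishes at 150 + 25 = minute 175.
For drying: ink mixing (finishes minute 175); press setup (finishes minute 165); plate making (finishes minute 150). Taking the maximum gives a start of minute 175, and it finishes at 175 + 60 = minute 235.
Folding needs all of drying (finishes minute 235, plus 5-minute gap → minute 240); file preflight (finishes minute 80, plus 5-minute gap → minute 85); plate making (finishes minute 150). That puts its earliest start at minute 240; it finishes at 240 + 50 = minute 290.
The bindery step waits on folding (finishes minute 290); ink mixing (finishes minute 175). The latest of these is minute 290, which is the earliest the bindery step can start.

290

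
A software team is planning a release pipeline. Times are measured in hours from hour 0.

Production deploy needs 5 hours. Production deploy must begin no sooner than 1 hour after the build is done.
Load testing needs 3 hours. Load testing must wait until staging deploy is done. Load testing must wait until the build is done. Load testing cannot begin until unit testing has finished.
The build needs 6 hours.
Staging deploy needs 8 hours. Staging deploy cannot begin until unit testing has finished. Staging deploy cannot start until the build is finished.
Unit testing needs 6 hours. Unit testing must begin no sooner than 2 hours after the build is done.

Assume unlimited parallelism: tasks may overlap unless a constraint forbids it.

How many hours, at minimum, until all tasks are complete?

25

The build has no prerequisites, so it starts at hour 0 and finishes at hour 6.
Production deploy waits on the build (finishes hour 6, plus 1-hour gap → hour 7), so it starts at hour 7 and finishes at 7 + 5 = hour 12.
After the build (finishes hour 6, plus 2-hour gap → hour 8), unit testing can start at hour 8 and finishes at hour 14.
Staging deploy cannot start until unit testing (finishes hour 14); the build (finishes hour 6). The controlling bound is hour 14, so staging deploy finishes at 14 + 8 = hour 22.
Load testing cannot start until staging deploy (finishes hour 22); the build (finishes hour 6); unit testing (finishes hour 14). The controlling bound is hour 22, so load testing finishes at 22 + 3 = hour 25.
All tasks are finished once the last one completes. Finish times: The build at 6, Unit testing at 14, Staging deploy at 22, Load testing at 25, Production deploy at 12. The latest is hour 25.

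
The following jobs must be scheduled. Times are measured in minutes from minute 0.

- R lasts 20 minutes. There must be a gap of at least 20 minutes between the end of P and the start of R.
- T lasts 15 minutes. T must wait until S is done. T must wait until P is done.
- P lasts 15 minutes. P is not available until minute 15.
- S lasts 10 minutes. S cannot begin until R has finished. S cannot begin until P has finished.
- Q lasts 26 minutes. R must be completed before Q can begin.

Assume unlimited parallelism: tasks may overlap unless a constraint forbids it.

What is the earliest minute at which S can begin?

70

P cannot begin until its own release at minute 15. It runs from minute 15 to 15 + 15 = minute 30.
After P (finishes minute 30, plus 20-minute gap → minute 50), R can start at minute 50 and finishes at minute 70.
S waits on R (finishes minute 70); P (finishes minute 30). The latest of these is minute 70, which is the earliest S can start.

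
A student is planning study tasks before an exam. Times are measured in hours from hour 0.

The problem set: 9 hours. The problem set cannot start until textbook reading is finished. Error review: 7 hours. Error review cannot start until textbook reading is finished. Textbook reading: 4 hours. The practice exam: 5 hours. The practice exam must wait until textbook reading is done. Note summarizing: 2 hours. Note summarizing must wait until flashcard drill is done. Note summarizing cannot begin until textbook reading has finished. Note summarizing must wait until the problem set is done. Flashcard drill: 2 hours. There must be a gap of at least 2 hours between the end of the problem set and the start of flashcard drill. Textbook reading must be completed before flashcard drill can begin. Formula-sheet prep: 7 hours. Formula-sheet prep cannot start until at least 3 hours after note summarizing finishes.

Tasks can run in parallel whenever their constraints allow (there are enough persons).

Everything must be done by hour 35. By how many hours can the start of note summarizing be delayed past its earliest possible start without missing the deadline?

6

Textbook reading can start immediately at hour 0; it finishes at hour 4.
The problem set cannot begin until textbook reading (finishes hour 4). It runs from hour 4 to 4 + 9 = hour 13.
Flashcard drill has to wait for the problem set (finishes hour 13, plus 2-hour gap → hour 15); textbook reading (finishes hour 4). The latest of these is hour 15, so flashcard drill runs hour 15 to 15 + 2 = hour 17.
For note summarizing: flashcard drill (finishes hour 17); textbook reading (finishes hour 4); the problem set (finishes hour 13). Taking the maximum gives a start of hour 17, and it finishes at 17 + 2 = hour 19.

Working backward from the deadline:
Formula-sheet prep must finish by hour 35; it takes 7 hours, so it must start by 35 − 7 = hour 28.
Note summarizing must finish before formula-sheet prep (must start by hour 28, minus 3-hour gap → hour 25). With a 2-hour duration, note summarizing must start by 25 − 2 = hour 23.
So note summarizing can start as early as hour 17 and as late as hour 23, giving 23 − 17 = 6 hours of slack.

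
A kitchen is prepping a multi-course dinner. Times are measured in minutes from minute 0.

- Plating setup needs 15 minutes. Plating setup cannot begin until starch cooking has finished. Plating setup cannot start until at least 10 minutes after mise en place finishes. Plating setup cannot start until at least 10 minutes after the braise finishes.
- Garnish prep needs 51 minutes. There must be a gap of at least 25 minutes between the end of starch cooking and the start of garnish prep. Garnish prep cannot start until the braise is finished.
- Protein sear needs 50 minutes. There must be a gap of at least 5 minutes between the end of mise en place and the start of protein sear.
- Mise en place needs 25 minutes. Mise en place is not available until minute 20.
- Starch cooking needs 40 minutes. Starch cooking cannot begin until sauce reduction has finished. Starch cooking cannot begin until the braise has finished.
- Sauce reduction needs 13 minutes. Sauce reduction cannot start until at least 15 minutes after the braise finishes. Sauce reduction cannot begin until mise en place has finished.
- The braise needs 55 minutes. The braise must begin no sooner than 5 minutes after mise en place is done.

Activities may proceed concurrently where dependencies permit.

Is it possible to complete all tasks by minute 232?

Mise en place cannot begin until its own release at minute 20. It runs from minute 20 to 20 + 25 = minute 45.
After mise en place (finishes minute 45, plus 5-minute gap → minute 50), protein sear can start at minute 50 and finishes at minute 100.
The braise cannot begin until mise en place (finishes minute 45, plus 5-minute gap → minute 50). It runs from minute 50 to 50 + 55 = minute 105.
For sauce reduction: the braise (finishes minute 105, plus 15-minute gap → minute 120); mise en place (finishes minute 45). Taking the maximum gives a start of minute 120, and it finishes at 120 + 13 = minute 133.
Starch cooking has to wait for sauce reduction (finishes minute 133); the braise (finishes minute 105). The latest of these is minute 133, so starch cooking runs minute 133 to 133 + 40 = minute 173.
Garnish prep needs all of starch cooking (finishes minute 173, plus 25-minute gap → minute 198); the braise (finishes minute 105). That puts its earliest start at minute 198; it finishes at 198 + 51 = minute 249.
Plating setup has to wait for starch cooking (finishes minute 173); mise en place (finishes minute 45, plus 10-minute gap → minute 55); the braise (finishes minute 105, plus 10-minute gap → minute 115). The latest of these is minute 173, so plating setup runs minute 173 to 173 + 15 = minute 188.
The earliest everything can be done is minute 249, which is after the deadline of 232, so it is not possible.

No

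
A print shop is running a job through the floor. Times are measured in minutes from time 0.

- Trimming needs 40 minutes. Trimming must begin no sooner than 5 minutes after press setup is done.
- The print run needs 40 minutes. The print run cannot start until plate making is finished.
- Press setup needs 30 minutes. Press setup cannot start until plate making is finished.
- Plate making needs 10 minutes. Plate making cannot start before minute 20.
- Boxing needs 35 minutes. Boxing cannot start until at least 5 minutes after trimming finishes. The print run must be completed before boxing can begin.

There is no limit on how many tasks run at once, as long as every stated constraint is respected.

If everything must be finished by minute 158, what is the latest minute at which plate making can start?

Boxing has no dependents, so it just needs to finish by minute 158. Starting by 158 − 35 = minute 123 achieves that.
Trimming must finish before boxing (must start by minute 123, minus 5-minute gap → minute 118). With a 40-minute duration, trimming must start by 118 − 40 = minute 78.
Since trimming (must start by minute 78, minus 5-minute gap → minute 73) depends on it, press setup must finish by minute 73. Backing off its 30-minute duration gives a latest start of minute 43.
The print run feeds into boxing (must start by minute 123); so the print run must finish by minute 123 and therefore start by minute 83.
For plate making: press setup (must start by minute 43); the print run (must start by minute 83). The most restrictive is minute 43; with a 10-minute duration, plate making must start by minute 33.

33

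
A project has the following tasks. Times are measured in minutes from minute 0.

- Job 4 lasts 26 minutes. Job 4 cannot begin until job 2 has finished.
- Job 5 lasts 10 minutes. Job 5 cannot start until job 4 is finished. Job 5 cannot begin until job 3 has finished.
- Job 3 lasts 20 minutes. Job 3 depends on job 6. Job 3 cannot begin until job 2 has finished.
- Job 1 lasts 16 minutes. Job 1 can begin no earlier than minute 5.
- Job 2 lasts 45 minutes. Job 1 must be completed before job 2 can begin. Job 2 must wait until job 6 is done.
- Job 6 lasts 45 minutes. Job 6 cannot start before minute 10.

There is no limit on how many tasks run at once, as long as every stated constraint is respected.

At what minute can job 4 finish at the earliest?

126

Job 6 cannot begin until its own release at minute 10. It runs from minute 10 to 10 + 45 = minute 55.
Job 1 cannot begin until its own release at minute 5. It runs from minute 5 to 5 + 16 = minute 21.
For job 2: job 1 (finishes minute 21); job 6 (finishes minute 55). Taking the maximum gives a start of minute 55, and it finishes at 55 + 45 = minute 100.
Job 4 cannot begin until job 2 (finishes minute 100). It runs from minute 100 to 100 + 26 = minute 126.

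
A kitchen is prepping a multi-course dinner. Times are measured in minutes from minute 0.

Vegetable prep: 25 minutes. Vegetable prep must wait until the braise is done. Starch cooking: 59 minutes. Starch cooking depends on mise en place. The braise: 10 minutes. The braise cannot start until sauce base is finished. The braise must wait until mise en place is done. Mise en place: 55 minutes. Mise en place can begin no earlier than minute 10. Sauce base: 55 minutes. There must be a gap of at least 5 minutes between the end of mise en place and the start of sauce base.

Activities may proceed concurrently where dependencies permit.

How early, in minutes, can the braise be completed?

135

Mise en place cannot begin until its own release at minute 10. It runs from minute 10 to 10 + 55 = minute 65.
Sauce base waits on mise en place (finishes minute 65, plus 5-minute gap → minute 70), so it starts at minute 70 and finishes at 70 + 55 = minute 125.
The braise has to wait for sauce base (finishes minute 125); mise en place (finishes minute 65). The latest of these is minute 125, so the braise runs minute 125 to 125 + 10 = minute 135.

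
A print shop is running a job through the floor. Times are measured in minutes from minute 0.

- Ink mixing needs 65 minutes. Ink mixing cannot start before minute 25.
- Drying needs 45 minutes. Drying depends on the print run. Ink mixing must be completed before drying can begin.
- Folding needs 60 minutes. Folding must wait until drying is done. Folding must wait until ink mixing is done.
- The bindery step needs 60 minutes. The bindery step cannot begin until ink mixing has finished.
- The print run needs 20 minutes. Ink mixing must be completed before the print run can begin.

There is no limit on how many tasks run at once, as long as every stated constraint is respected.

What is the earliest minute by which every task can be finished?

215

Ink mixing waits on its own release at minute 25, so it starts at minute 25 and finishes at 25 + 65 = minute 90.
After ink mixing (finishes minute 90), the bindery step can start at minute 90 and finishes at minute 150.
After ink mixing (finishes minute 90), the print run can start at minute 90 and finishes at minute 110.
Drying cannot start until the print run (finishes minute 110); ink mixing (finishes minute 90). The controlling bound is minute 110, so drying finishes at 110 + 45 = minute 155.
Folding needs all of drying (finishes minute 155); ink mixing (finishes minute 90). That puts its earliest start at minute 155; it finishes at 155 + 60 = minute 215.
All tasks are finished once the last one completes. Finish times: Ink mixing at 90, The print run at 110, Drying at 155, Folding at 215, The bindery step at 150. The latest is minute 215.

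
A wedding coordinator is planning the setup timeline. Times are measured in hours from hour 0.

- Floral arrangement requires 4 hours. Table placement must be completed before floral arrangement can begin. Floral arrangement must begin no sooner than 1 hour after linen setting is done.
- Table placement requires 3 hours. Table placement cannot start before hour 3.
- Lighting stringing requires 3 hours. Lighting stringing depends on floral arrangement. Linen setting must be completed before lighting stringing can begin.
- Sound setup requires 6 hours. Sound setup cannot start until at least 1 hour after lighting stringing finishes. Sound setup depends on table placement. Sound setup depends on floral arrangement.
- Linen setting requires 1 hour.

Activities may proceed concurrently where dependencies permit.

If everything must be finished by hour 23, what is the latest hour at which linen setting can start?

Nothing follows sound setup; the deadline of hour 23 is its only limit. It must start by 23 − 6 = hour 17.
Lighting stringing has to be done before sound setup (must start by hour 17, minus 1-hour gap → hour 16). That means finishing by hour 16, i.e. starting by 16 − 3 = hour 13.
Floral arrangement feeds lighting stringing (must start by hour 13); sound setup (must start by hour 17). Taking the minimum, floral arrangement must finish by hour 13 and start by 13 − 4 = hour 9.
Linen setting must finish in time for floral arrangement (must start by hour 9, minus 1-hour gap → hour 8); lighting stringing (must start by hour 13). The tightest is hour 8, so linen setting must start by 8 − 1 = hour 7.

7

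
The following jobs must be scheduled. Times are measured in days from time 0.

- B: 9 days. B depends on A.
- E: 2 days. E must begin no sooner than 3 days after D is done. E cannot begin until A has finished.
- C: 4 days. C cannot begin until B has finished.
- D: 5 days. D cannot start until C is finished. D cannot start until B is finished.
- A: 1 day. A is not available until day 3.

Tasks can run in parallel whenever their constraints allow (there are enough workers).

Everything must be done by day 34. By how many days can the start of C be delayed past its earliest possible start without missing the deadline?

7

After its own release at day 3, A can start at day 3 and finishes at day 4.
B waits on A (finishes day 4), so it starts at day 4 and finishes at 4 + 9 = day 13.
C waits on B (finishes day 13), so it starts at day 13 and finishes at 13 + 4 = day 17.

Working backward from the deadline:
Nothing follows E; the deadline of day 34 is its only limit. It must start by 34 − 2 = day 32.
Since E (must start by day 32, minus 3-day gap → day 29) depends on it, D must finish by day 29. Backing off its 5-day duration gives a latest start of day 24.
Since D (must start by day 24) depends on it, C must finish by day 24. Backing off its 4-day duration gives a latest start of day 20.
So C can start as early as day 13 and as late as day 20, giving 20 − 13 = 7 days of slack.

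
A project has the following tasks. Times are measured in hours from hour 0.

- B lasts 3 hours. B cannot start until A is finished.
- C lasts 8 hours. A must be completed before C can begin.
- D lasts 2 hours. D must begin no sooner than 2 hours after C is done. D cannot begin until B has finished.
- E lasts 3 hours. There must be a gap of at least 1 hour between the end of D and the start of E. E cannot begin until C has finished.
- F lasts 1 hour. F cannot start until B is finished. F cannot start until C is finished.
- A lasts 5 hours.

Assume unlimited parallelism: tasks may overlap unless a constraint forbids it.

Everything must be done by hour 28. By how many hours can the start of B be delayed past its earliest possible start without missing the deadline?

A can start immediately at hour 0; it finishes at hour 5.
B waits on A (finishes hour 5), so it starts at hour 5 and finishes at 5 + 3 = hour 8.

Working backward from the deadline:
E has no dependents, so it just needs to finish by hour 28. Starting by 28 − 3 = hour 25 achieves that.
D must finish before E (must start by hour 25, minus 1-hour gap → hour 24). With a 2-hour duration, D must start by 24 − 2 = hour 22.
F must finish by hour 28; it takes 1 hour, so it must start by 28 − 1 = hour 27.
B has several dependents: D (must start by hour 22); F (must start by hour 27). The earliest of those limits is hour 22, so B must start by 22 − 3 = hour 19.
So B can start as early as hour 5 and as late as hour 19, giving 19 − 5 = 14 hours of slack.

14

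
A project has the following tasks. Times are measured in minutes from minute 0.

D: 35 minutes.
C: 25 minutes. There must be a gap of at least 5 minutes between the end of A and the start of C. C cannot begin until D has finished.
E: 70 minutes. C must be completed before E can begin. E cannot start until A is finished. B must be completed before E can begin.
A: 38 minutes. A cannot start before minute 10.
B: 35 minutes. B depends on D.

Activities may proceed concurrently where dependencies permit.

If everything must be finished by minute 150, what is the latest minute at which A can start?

12

Nothing follows E; the deadline of minute 150 is its only limit. It must start by 150 − 70 = minute 80.
C must finish before E (must start by minute 80). With a 25-minute duration, C must start by 80 − 25 = minute 55.
A feeds C (must start by minute 55, minus 5-minute gap → minute 50); E (must start by minute 80). Taking the minimum, A must finish by minute 50 and start by 50 − 38 = minute 12.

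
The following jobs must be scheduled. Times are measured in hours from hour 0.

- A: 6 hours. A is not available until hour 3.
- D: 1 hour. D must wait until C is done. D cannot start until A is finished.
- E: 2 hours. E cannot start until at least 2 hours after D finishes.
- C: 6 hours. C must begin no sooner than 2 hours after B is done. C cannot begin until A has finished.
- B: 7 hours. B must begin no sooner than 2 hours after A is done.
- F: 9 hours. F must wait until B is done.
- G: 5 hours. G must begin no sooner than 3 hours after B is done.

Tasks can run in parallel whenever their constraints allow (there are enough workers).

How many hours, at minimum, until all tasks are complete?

A cannot begin until its own release at hour 3. It runs from hour 3 to 3 + 6 = hour 9.
B waits on A (finishes hour 9, plus 2-hour gap → hour 11), so it starts at hour 11 and finishes at 11 + 7 = hour 18.
After B (finishes hour 18, plus 3-hour gap → hour 21), G can start at hour 21 and finishes at hour 26.
F cannot begin until B (finishes hour 18). It runs from hour 18 to 18 + 9 = hour 27.
C needs all of B (finishes hour 18, plus 2-hour gap → hour 20); A (finishes hour 9). That puts its earliest start at hour 20; it finishes at 20 + 6 = hour 26.
For D: C (finishes hour 26); A (finishes hour 9). Taking the maximum gives a start of hour 26, and it finishes at 26 + 1 = hour 27.
E waits on D (finishes hour 27, plus 2-hour gap → hour 29), so it starts at hour 29 and finishes at 29 + 2 = hour 31.
All tasks are finished once the last one completes. Finish times: A at 9, B at 18, C at 26, D at 27, E at 31, F at 27, G at 26. The latest is hour 31.

31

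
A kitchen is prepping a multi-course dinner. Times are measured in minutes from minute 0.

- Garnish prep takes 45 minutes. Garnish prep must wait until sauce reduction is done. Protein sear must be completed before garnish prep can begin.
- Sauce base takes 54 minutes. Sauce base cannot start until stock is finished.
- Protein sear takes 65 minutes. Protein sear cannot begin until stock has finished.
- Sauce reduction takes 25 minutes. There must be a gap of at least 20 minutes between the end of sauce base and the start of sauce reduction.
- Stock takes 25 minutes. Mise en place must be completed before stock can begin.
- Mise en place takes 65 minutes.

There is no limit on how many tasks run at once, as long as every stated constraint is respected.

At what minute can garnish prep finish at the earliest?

234

Mise en place can start immediately at minute 0; it finishes at minute 65.
Stock waits on mise en place (finishes minute 65), so it starts at minute 65 and finishes at 65 + 25 = minute 90.
Protein sear waits on stock (finishes minute 90), so it starts at minute 90 and finishes at 90 + 65 = minute 155.
Sauce base cannot begin until stock (finishes minute 90). It runs from minute 90 to 90 + 54 = minute 144.
Sauce reduction waits on sauce base (finishes minute 144, plus 20-minute gap → minute 164), so it starts at minute 164 and finishes at 164 + 25 = minute 189.
Garnish prep has to wait for sauce reduction (finishes minute 189); protein sear (finishes minute 155). The latest of these is minute 189, so garnish prep runs minute 189 to 189 + 45 = minute 234.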